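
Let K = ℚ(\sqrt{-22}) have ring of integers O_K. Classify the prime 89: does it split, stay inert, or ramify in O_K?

-22 mod 4 = 2, hence disc K = 4·(-22) = -88 and O_K = ℤ[√-22].
Since gcd(89, -88) = 1 the prime 89 does not ramify.
Euler's criterion: (-22)^44 mod 89 = 1. Thus (-22|89) = 1.
Legendre symbol 1 ⇒ 89 is split.

89 splits in O_K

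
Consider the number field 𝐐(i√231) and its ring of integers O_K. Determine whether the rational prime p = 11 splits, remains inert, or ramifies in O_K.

Since -231 ≡ 1 mod 4, the ring of integers is ℤ[(1+√-231)/2] with discriminant -231.
11 divides disc(K) = -231, so 11 ramifies.

11 is ramified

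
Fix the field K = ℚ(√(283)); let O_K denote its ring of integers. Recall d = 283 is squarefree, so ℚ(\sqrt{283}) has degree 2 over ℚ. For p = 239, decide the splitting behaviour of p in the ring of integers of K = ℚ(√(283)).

split — (239) = 𝔭₁𝔭₂ with 𝔭₁ ≠ 𝔭₂

d = 283 ≡ 3 (mod 4), so O_K = ℤ[√283] and disc(K) = 4d = 1132.
239 ∤ 1132, so 239 is unramified.
Legendre symbol by Euler's criterion: (283/239) ≡ 283^119 ≡ 1 (mod 239), i.e. (283/239) = 1.
d is a quadratic residue mod p, hence 239 splits in O_K.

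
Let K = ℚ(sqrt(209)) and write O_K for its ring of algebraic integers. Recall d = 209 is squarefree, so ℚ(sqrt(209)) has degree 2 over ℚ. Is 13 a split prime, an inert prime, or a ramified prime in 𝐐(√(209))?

209 mod 4 = 1, hence disc K = 209 and O_K = ℤ[(1+√209)/2].
13 ∤ 209, so 13 is unramified.
Compute (209/13) via Euler: 1^((13-1)/2) mod 13 = 1, so (209/13) = 1.
(209/13) = 1, so 13 splits.

split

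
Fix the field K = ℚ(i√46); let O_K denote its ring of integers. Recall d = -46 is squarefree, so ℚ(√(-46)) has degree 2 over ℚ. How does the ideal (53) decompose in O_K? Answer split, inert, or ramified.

d = -46 ≡ 2 (mod 4), so O_K = ℤ[√-46] and disc(K) = 4d = -184.
disc(K) = -184 is not divisible by 53; 53 is unramified.
Euler's criterion: (-46)^26 mod 53 = 1. Thus (-46|53) = 1.
d is a quadratic residue mod p, hence 53 splits in O_K.

splits completely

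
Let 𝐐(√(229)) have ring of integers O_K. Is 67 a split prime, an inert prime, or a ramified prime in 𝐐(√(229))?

inert

d = 229 ≡ 1 (mod 4), so O_K = ℤ[(1+√229)/2] and disc(K) = d = 229.
Since gcd(67, 229) = 1 the prime 67 does not ramify.
Euler's criterion: 229^33 mod 67 = 66. Thus (229|67) = -1.
d is a non-residue mod p, hence 67 remains inert in O_K.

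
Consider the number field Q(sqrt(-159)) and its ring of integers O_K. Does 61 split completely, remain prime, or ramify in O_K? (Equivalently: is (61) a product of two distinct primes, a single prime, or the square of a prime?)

inert — (61) stays prime in O_K

d = -159 ≡ 1 (mod 4), so O_K = ℤ[(1+√-159)/2] and disc(K) = d = -159.
Since gcd(61, -159) = 1 the prime 61 does not ramify.
Euler's criterion: (-159)^30 mod 61 = 60. Thus (-159|61) = -1.
Legendre symbol -1 ⇒ 61 is inert.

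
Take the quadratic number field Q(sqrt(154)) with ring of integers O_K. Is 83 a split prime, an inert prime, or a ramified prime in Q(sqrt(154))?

83 remains inert

d = 154 ≡ 2 (mod 4), so O_K = ℤ[√154] and disc(K) = 4d = 616.
Since gcd(83, 616) = 1 the prime 83 does not ramify.
(154/83) = 71^41 mod 83 = 82, giving Legendre symbol -1.
d is a non-residue mod p, hence 83 remains inert in O_K.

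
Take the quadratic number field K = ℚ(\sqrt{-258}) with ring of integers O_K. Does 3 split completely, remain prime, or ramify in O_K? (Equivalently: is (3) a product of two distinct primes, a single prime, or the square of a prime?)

ramified — (3) = 𝔭²

Since -258 ≢ 1 mod 4, the ring of integers is ℤ[√-258] with discriminant 4·(-258) = -1032.
Ramification test: 3 | -1032. The prime 3 ramifies in K.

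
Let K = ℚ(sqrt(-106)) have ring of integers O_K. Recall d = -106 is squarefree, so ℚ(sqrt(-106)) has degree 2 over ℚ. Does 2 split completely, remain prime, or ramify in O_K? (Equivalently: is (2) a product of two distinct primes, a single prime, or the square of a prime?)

ramifies in O_K

d = -106 ≡ 2 (mod 4), so O_K = ℤ[√-106] and disc(K) = 4d = -424.
disc(K) = -424 = 2·(-212), so p = 2 is ramified.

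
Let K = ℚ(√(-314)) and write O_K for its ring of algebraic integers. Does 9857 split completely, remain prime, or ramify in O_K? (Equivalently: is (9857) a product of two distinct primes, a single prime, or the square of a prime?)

remains prime (inert)

Since -314 ≢ 1 mod 4, the ring of integers is ℤ[√-314] with discriminant 4·(-314) = -1256.
9857 ∤ -1256, so 9857 is unramified.
(-314/9857) = 9543^4928 mod 9857 = 9856, giving Legendre symbol -1.
d is a non-residue mod p, hence 9857 remains inert in O_K.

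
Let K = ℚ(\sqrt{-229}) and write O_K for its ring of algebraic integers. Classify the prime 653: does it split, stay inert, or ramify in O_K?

653 remains inert

d = -229 ≡ 3 (mod 4), so O_K = ℤ[√-229] and disc(K) = 4d = -916.
Since gcd(653, -916) = 1 the prime 653 does not ramify.
Euler's criterion: (-229)^326 mod 653 = 652. Thus (-229|653) = -1.
Legendre symbol -1 ⇒ 653 is inert.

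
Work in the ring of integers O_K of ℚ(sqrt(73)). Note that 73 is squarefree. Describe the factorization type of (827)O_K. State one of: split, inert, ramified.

p splits

73 mod 4 = 1, hence disc K = 73 and O_K = ℤ[(1+√73)/2].
827 ∤ 73, so 827 is unramified.
Compute (73/827) via Euler: 73^((827-1)/2) mod 827 = 1, so (73/827) = 1.
Legendre symbol 1 ⇒ 827 is split.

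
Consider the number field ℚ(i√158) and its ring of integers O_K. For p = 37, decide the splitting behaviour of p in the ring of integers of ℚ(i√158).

splits completely

-158 mod 4 = 2, hence disc K = 4·(-158) = -632 and O_K = ℤ[√-158].
Since gcd(37, -632) = 1 the prime 37 does not ramify.
Euler's criterion: (-158)^18 mod 37 = 1. Thus (-158|37) = 1.
Legendre symbol 1 ⇒ 37 is split.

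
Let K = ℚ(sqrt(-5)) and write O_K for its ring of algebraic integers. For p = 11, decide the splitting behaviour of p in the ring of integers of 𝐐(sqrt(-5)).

-5 mod 4 = 3, hence disc K = 4·(-5) = -20 and O_K = ℤ[√-5].
disc(K) = -20 is not divisible by 11; 11 is unramified.
(-5/11) = 6^5 mod 11 = 10, giving Legendre symbol -1.
(-5/11) = -1, so 11 is inert.

remains prime (inert)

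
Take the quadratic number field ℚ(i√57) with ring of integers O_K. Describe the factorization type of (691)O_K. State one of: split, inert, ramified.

p is inert

-57 mod 4 = 3, hence disc K = 4·(-57) = -228 and O_K = ℤ[√-57].
691 ∤ -228, so 691 is unramified.
Euler's criterion: (-57)^345 mod 691 = 690. Thus (-57|691) = -1.
d is a non-residue mod p, hence 691 remains inert in O_K.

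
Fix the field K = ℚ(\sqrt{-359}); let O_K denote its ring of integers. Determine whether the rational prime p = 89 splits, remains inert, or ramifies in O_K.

89 remains inert

d = -359 ≡ 1 (mod 4), so O_K = ℤ[(1+√-359)/2] and disc(K) = d = -359.
disc(K) = -359 is not divisible by 89; 89 is unramified.
Euler's criterion: (-359)^44 mod 89 = 88. Thus (-359|89) = -1.
d is a non-residue mod p, hence 89 remains inert in O_K.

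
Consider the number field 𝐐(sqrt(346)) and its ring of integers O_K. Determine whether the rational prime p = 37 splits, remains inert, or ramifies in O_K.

Since 346 ≢ 1 mod 4, the ring of integers is ℤ[√346] with discriminant 4·346 = 1384.
37 ∤ 1384, so 37 is unramified.
(346/37) = 13^18 mod 37 = 36, giving Legendre symbol -1.
Legendre symbol -1 ⇒ 37 is inert.

inert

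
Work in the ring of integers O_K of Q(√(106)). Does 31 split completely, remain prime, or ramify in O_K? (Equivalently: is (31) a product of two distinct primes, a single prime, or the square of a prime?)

inert

Since 106 ≢ 1 mod 4, the ring of integers is ℤ[√106] with discriminant 4·106 = 424.
disc(K) = 424 is not divisible by 31; 31 is unramified.
Compute (106/31) via Euler: 13^((31-1)/2) mod 31 = 30, so (106/31) = -1.
(106/31) = -1, so 31 is inert.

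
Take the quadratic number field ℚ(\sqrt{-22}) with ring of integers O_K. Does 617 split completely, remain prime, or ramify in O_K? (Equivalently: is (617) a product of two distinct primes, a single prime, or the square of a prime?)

Since -22 ≢ 1 mod 4, the ring of integers is ℤ[√-22] with discriminant 4·(-22) = -88.
Since gcd(617, -88) = 1 the prime 617 does not ramify.
Compute (-22/617) via Euler: 595^((617-1)/2) mod 617 = 1, so (-22/617) = 1.
(-22/617) = 1, so 617 splits.

p splits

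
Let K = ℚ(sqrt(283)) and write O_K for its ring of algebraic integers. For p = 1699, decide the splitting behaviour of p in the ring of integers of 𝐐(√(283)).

Since 283 ≢ 1 mod 4, the ring of integers is ℤ[√283] with discriminant 4·283 = 1132.
Since gcd(1699, 1132) = 1 the prime 1699 does not ramify.
Legendre symbol by Euler's criterion: (283/1699) ≡ 283^849 ≡ 1698 (mod 1699), i.e. (283/1699) = -1.
d is a non-residue mod p, hence 1699 remains inert in O_K.

remains prime (inert)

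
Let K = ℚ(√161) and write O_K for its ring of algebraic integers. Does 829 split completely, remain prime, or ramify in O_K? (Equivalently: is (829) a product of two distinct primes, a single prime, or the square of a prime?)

161 mod 4 = 1, hence disc K = 161 and O_K = ℤ[(1+√161)/2].
829 ∤ 161, so 829 is unramified.
(161/829) = 161^414 mod 829 = 828, giving Legendre symbol -1.
Legendre symbol -1 ⇒ 829 is inert.

remains prime (inert)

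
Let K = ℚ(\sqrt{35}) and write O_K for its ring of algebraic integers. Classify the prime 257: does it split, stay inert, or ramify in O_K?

d = 35 ≡ 3 (mod 4), so O_K = ℤ[√35] and disc(K) = 4d = 140.
Since gcd(257, 140) = 1 the prime 257 does not ramify.
Compute (35/257) via Euler: 35^((257-1)/2) mod 257 = 1, so (35/257) = 1.
Legendre symbol 1 ⇒ 257 is split.

p splits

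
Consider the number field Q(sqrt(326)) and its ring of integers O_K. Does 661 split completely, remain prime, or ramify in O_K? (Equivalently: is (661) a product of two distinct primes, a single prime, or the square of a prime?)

inert — (661) stays prime in O_K

326 mod 4 = 2, hence disc K = 4·326 = 1304 and O_K = ℤ[√326].
Since gcd(661, 1304) = 1 the prime 661 does not ramify.
Euler's criterion: 326^330 mod 661 = 660. Thus (326|661) = -1.
Legendre symbol -1 ⇒ 661 is inert.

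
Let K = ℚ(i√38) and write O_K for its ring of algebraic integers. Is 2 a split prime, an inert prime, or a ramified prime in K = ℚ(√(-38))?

2 is ramified

Since -38 ≢ 1 mod 4, the ring of integers is ℤ[√-38] with discriminant 4·(-38) = -152.
Ramification test: 2 | -152. The prime 2 ramifies in K.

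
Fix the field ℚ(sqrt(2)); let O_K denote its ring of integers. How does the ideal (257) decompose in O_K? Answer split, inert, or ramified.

d = 2 ≡ 2 (mod 4), so O_K = ℤ[√2] and disc(K) = 4d = 8.
257 ∤ 8, so 257 is unramified.
Legendre symbol by Euler's criterion: (2/257) ≡ 2^128 ≡ 1 (mod 257), i.e. (2/257) = 1.
Legendre symbol 1 ⇒ 257 is split.

split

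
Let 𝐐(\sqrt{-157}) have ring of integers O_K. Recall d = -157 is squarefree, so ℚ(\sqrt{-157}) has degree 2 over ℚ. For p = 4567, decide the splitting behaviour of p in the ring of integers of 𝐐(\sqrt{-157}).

Since -157 ≢ 1 mod 4, the ring of integers is ℤ[√-157] with discriminant 4·(-157) = -628.
4567 ∤ -628, so 4567 is unramified.
Euler's criterion: (-157)^2283 mod 4567 = 4566. Thus (-157|4567) = -1.
Legendre symbol -1 ⇒ 4567 is inert.

p is inert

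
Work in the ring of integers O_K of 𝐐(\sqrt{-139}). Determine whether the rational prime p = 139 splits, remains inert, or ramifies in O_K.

ramified — (139) = 𝔭²

-139 mod 4 = 1, hence disc K = -139 and O_K = ℤ[(1+√-139)/2].
Ramification test: 139 | -139. The prime 139 ramifies in K.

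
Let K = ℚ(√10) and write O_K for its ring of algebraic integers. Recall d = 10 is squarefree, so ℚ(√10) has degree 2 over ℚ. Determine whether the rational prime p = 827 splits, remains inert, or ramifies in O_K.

827 splits in O_K

d = 10 ≡ 2 (mod 4), so O_K = ℤ[√10] and disc(K) = 4d = 40.
Since gcd(827, 40) = 1 the prime 827 does not ramify.
Legendre symbol by Euler's criterion: (10/827) ≡ 10^413 ≡ 1 (mod 827), i.e. (10/827) = 1.
d is a quadratic residue mod p, hence 827 splits in O_K.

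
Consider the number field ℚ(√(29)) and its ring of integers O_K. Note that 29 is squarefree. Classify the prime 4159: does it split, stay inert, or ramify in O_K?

inert — (4159) stays prime in O_K

29 mod 4 = 1, hence disc K = 29 and O_K = ℤ[(1+√29)/2].
disc(K) = 29 is not divisible by 4159; 4159 is unramified.
Compute (29/4159) via Euler: 29^((4159-1)/2) mod 4159 = 4158, so (29/4159) = -1.
(29/4159) = -1, so 4159 is inert.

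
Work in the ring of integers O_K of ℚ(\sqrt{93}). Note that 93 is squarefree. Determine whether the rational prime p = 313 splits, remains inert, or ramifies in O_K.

Since 93 ≡ 1 mod 4, the ring of integers is ℤ[(1+√93)/2] with discriminant 93.
disc(K) = 93 is not divisible by 313; 313 is unramified.
Compute (93/313) via Euler: 93^((313-1)/2) mod 313 = 312, so (93/313) = -1.
Legendre symbol -1 ⇒ 313 is inert.

remains prime (inert)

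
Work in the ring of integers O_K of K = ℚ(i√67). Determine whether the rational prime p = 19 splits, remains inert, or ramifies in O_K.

d = -67 ≡ 1 (mod 4), so O_K = ℤ[(1+√-67)/2] and disc(K) = d = -67.
19 ∤ -67, so 19 is unramified.
Euler's criterion: (-67)^9 mod 19 = 1. Thus (-67|19) = 1.
(-67/19) = 1, so 19 splits.

19 splits in O_K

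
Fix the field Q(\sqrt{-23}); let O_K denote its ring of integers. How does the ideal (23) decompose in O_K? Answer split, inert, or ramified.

23 is ramified

d = -23 ≡ 1 (mod 4), so O_K = ℤ[(1+√-23)/2] and disc(K) = d = -23.
23 divides disc(K) = -23, so 23 ramifies.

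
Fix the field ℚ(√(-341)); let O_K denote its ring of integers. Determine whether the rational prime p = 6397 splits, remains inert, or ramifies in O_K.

-341 mod 4 = 3, hence disc K = 4·(-341) = -1364 and O_K = ℤ[√-341].
disc(K) = -1364 is not divisible by 6397; 6397 is unramified.
Legendre symbol by Euler's criterion: (-341/6397) ≡ (-341)^3198 ≡ 1 (mod 6397), i.e. (-341/6397) = 1.
d is a quadratic residue mod p, hence 6397 splits in O_K.

split — (6397) = 𝔭₁𝔭₂ with 𝔭₁ ≠ 𝔭₂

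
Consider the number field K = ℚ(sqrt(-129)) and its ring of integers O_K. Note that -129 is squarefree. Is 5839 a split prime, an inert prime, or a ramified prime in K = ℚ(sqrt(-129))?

Since -129 ≢ 1 mod 4, the ring of integers is ℤ[√-129] with discriminant 4·(-129) = -516.
Since gcd(5839, -516) = 1 the prime 5839 does not ramify.
(-129/5839) = 5710^2919 mod 5839 = 1, giving Legendre symbol 1.
Legendre symbol 1 ⇒ 5839 is split.

split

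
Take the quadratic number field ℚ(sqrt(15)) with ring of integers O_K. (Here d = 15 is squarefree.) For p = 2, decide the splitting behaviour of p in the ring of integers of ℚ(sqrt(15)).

ramified

d = 15 ≡ 3 (mod 4), so O_K = ℤ[√15] and disc(K) = 4d = 60.
disc(K) = 60 = 2·30, so p = 2 is ramified.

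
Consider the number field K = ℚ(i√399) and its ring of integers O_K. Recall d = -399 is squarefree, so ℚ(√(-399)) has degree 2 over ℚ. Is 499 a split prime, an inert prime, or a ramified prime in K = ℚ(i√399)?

split — (499) = 𝔭₁𝔭₂ with 𝔭₁ ≠ 𝔭₂

-399 mod 4 = 1, hence disc K = -399 and O_K = ℤ[(1+√-399)/2].
Since gcd(499, -399) = 1 the prime 499 does not ramify.
Compute (-399/499) via Euler: 100^((499-1)/2) mod 499 = 1, so (-399/499) = 1.
d is a quadratic residue mod p, hence 499 splits in O_K.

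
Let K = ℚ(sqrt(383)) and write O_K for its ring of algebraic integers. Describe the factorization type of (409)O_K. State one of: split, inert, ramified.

383 mod 4 = 3, hence disc K = 4·383 = 1532 and O_K = ℤ[√383].
409 ∤ 1532, so 409 is unramified.
Euler's criterion: 383^204 mod 409 = 408. Thus (383|409) = -1.
Legendre symbol -1 ⇒ 409 is inert.

409 remains inert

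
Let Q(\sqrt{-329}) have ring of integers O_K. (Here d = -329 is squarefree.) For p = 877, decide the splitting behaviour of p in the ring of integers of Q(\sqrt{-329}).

inert — (877) stays prime in O_K

-329 mod 4 = 3, hence disc K = 4·(-329) = -1316 and O_K = ℤ[√-329].
Since gcd(877, -1316) = 1 the prime 877 does not ramify.
Euler's criterion: (-329)^438 mod 877 = 876. Thus (-329|877) = -1.
Legendre symbol -1 ⇒ 877 is inert.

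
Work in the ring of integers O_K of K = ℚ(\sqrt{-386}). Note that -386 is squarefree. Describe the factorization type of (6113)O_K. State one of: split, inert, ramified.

d = -386 ≡ 2 (mod 4), so O_K = ℤ[√-386] and disc(K) = 4d = -1544.
Since gcd(6113, -1544) = 1 the prime 6113 does not ramify.
Euler's criterion: (-386)^3056 mod 6113 = 1. Thus (-386|6113) = 1.
(-386/6113) = 1, so 6113 splits.

splits completely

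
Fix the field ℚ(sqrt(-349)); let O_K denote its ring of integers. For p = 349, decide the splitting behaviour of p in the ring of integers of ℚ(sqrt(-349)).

p ramifies

Since -349 ≢ 1 mod 4, the ring of integers is ℤ[√-349] with discriminant 4·(-349) = -1396.
349 divides disc(K) = -1396, so 349 ramifies.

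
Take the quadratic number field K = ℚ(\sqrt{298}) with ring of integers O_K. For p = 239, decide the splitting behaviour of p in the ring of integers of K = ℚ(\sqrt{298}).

p is inert

Since 298 ≢ 1 mod 4, the ring of integers is ℤ[√298] with discriminant 4·298 = 1192.
Since gcd(239, 1192) = 1 the prime 239 does not ramify.
Legendre symbol by Euler's criterion: (298/239) ≡ 298^119 ≡ 238 (mod 239), i.e. (298/239) = -1.
Legendre symbol -1 ⇒ 239 is inert.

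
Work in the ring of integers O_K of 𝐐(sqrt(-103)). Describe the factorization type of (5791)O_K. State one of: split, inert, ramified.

p splits

d = -103 ≡ 1 (mod 4), so O_K = ℤ[(1+√-103)/2] and disc(K) = d = -103.
disc(K) = -103 is not divisible by 5791; 5791 is unramified.
Compute (-103/5791) via Euler: 5688^((5791-1)/2) mod 5791 = 1, so (-103/5791) = 1.
d is a quadratic residue mod p, hence 5791 splits in O_K.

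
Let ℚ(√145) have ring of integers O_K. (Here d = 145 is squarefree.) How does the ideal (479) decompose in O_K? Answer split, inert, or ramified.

inert

d = 145 ≡ 1 (mod 4), so O_K = ℤ[(1+√145)/2] and disc(K) = d = 145.
disc(K) = 145 is not divisible by 479; 479 is unramified.
Legendre symbol by Euler's criterion: (145/479) ≡ 145^239 ≡ 478 (mod 479), i.e. (145/479) = -1.
(145/479) = -1, so 479 is inert.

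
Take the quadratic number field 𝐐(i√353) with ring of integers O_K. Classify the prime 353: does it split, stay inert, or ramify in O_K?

Since -353 ≢ 1 mod 4, the ring of integers is ℤ[√-353] with discriminant 4·(-353) = -1412.
353 divides disc(K) = -1412, so 353 ramifies.

353 is ramified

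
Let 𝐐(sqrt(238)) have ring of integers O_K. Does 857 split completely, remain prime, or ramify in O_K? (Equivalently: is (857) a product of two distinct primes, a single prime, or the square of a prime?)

splits completely

d = 238 ≡ 2 (mod 4), so O_K = ℤ[√238] and disc(K) = 4d = 952.
857 ∤ 952, so 857 is unramified.
Compute (238/857) via Euler: 238^((857-1)/2) mod 857 = 1, so (238/857) = 1.
d is a quadratic residue mod p, hence 857 splits in O_K.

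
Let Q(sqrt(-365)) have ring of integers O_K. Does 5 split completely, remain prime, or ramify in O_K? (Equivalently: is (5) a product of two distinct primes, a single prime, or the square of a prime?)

Since -365 ≢ 1 mod 4, the ring of integers is ℤ[√-365] with discriminant 4·(-365) = -1460.
5 divides disc(K) = -1460, so 5 ramifies.

ramified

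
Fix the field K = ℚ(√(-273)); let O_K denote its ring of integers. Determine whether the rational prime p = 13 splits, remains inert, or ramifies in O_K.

d = -273 ≡ 3 (mod 4), so O_K = ℤ[√-273] and disc(K) = 4d = -1092.
13 divides disc(K) = -1092, so 13 ramifies.

13 is ramified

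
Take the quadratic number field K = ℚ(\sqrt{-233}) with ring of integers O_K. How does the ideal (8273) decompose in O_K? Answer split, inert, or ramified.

inert — (8273) stays prime in O_K

-233 mod 4 = 3, hence disc K = 4·(-233) = -932 and O_K = ℤ[√-233].
Since gcd(8273, -932) = 1 the prime 8273 does not ramify.
Legendre symbol by Euler's criterion: (-233/8273) ≡ (-233)^4136 ≡ 8272 (mod 8273), i.e. (-233/8273) = -1.
d is a non-residue mod p, hence 8273 remains inert in O_K.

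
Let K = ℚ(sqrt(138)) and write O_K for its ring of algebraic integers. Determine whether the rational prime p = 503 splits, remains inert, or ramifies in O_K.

d = 138 ≡ 2 (mod 4), so O_K = ℤ[√138] and disc(K) = 4d = 552.
503 ∤ 552, so 503 is unramified.
Compute (138/503) via Euler: 138^((503-1)/2) mod 503 = 1, so (138/503) = 1.
Legendre symbol 1 ⇒ 503 is split.

split — (503) = 𝔭₁𝔭₂ with 𝔭₁ ≠ 𝔭₂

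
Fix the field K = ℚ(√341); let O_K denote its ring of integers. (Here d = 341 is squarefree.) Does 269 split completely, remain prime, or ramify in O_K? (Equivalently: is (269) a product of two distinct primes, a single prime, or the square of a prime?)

p is inert

Since 341 ≡ 1 mod 4, the ring of integers is ℤ[(1+√341)/2] with discriminant 341.
Since gcd(269, 341) = 1 the prime 269 does not ramify.
(341/269) = 72^134 mod 269 = 268, giving Legendre symbol -1.
Legendre symbol -1 ⇒ 269 is inert.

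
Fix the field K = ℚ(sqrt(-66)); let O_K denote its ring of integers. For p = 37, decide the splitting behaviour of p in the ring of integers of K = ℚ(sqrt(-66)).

d = -66 ≡ 2 (mod 4), so O_K = ℤ[√-66] and disc(K) = 4d = -264.
Since gcd(37, -264) = 1 the prime 37 does not ramify.
Legendre symbol by Euler's criterion: (-66/37) ≡ (-66)^18 ≡ 36 (mod 37), i.e. (-66/37) = -1.
Legendre symbol -1 ⇒ 37 is inert.

37 remains inert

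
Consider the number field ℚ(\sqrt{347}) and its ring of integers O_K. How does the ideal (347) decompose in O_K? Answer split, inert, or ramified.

p ramifies

Since 347 ≢ 1 mod 4, the ring of integers is ℤ[√347] with discriminant 4·347 = 1388.
347 divides disc(K) = 1388, so 347 ramifies.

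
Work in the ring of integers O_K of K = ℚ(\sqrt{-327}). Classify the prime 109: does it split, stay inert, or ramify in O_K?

ramified

Since -327 ≡ 1 mod 4, the ring of integers is ℤ[(1+√-327)/2] with discriminant -327.
disc(K) = -327 = 109·(-3), so p = 109 is ramified.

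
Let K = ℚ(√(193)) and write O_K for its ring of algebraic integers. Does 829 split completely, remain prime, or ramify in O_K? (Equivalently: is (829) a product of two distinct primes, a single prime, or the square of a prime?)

Since 193 ≡ 1 mod 4, the ring of integers is ℤ[(1+√193)/2] with discriminant 193.
disc(K) = 193 is not divisible by 829; 829 is unramified.
Legendre symbol by Euler's criterion: (193/829) ≡ 193^414 ≡ 828 (mod 829), i.e. (193/829) = -1.
(193/829) = -1, so 829 is inert.

inert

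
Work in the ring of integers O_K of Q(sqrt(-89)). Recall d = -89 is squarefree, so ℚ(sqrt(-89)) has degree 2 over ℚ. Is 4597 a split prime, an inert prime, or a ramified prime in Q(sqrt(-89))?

p is inert

-89 mod 4 = 3, hence disc K = 4·(-89) = -356 and O_K = ℤ[√-89].
4597 ∤ -356, so 4597 is unramified.
Legendre symbol by Euler's criterion: (-89/4597) ≡ (-89)^2298 ≡ 4596 (mod 4597), i.e. (-89/4597) = -1.
d is a non-residue mod p, hence 4597 remains inert in O_K.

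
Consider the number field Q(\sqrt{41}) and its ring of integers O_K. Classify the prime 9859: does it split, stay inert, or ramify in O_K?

9859 remains inert

d = 41 ≡ 1 (mod 4), so O_K = ℤ[(1+√41)/2] and disc(K) = d = 41.
disc(K) = 41 is not divisible by 9859; 9859 is unramified.
Euler's criterion: 41^4929 mod 9859 = 9858. Thus (41|9859) = -1.
(41/9859) = -1, so 9859 is inert.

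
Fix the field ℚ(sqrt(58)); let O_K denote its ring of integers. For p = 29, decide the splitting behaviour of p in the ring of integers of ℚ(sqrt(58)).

ramified — (29) = 𝔭²

58 mod 4 = 2, hence disc K = 4·58 = 232 and O_K = ℤ[√58].
disc(K) = 232 = 29·8, so p = 29 is ramified.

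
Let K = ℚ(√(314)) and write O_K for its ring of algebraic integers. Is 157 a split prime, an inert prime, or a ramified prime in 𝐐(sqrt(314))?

ramifies in O_K

Since 314 ≢ 1 mod 4, the ring of integers is ℤ[√314] with discriminant 4·314 = 1256.
disc(K) = 1256 = 157·8, so p = 157 is ramified.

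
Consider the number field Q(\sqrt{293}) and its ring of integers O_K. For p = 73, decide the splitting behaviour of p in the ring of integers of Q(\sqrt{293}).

split

293 mod 4 = 1, hence disc K = 293 and O_K = ℤ[(1+√293)/2].
73 ∤ 293, so 73 is unramified.
Compute (293/73) via Euler: 1^((73-1)/2) mod 73 = 1, so (293/73) = 1.
Legendre symbol 1 ⇒ 73 is split.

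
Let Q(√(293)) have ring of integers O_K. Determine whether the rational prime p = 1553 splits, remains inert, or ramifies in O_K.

splits completely

Since 293 ≡ 1 mod 4, the ring of integers is ℤ[(1+√293)/2] with discriminant 293.
Since gcd(1553, 293) = 1 the prime 1553 does not ramify.
Compute (293/1553) via Euler: 293^((1553-1)/2) mod 1553 = 1, so (293/1553) = 1.
(293/1553) = 1, so 1553 splits.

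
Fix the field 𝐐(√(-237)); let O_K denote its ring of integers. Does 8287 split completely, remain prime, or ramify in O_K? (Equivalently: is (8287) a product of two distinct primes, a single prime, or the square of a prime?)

-237 mod 4 = 3, hence disc K = 4·(-237) = -948 and O_K = ℤ[√-237].
8287 ∤ -948, so 8287 is unramified.
Legendre symbol by Euler's criterion: (-237/8287) ≡ (-237)^4143 ≡ 1 (mod 8287), i.e. (-237/8287) = 1.
Legendre symbol 1 ⇒ 8287 is split.

split — (8287) = 𝔭₁𝔭₂ with 𝔭₁ ≠ 𝔭₂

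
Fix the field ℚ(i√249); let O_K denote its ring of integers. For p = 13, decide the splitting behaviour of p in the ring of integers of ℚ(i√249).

p is inert

-249 mod 4 = 3, hence disc K = 4·(-249) = -996 and O_K = ℤ[√-249].
Since gcd(13, -996) = 1 the prime 13 does not ramify.
Legendre symbol by Euler's criterion: (-249/13) ≡ (-249)^6 ≡ 12 (mod 13), i.e. (-249/13) = -1.
d is a non-residue mod p, hence 13 remains inert in O_K.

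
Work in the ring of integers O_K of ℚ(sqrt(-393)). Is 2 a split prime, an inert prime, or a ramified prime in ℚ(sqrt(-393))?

d = -393 ≡ 3 (mod 4), so O_K = ℤ[√-393] and disc(K) = 4d = -1572.
disc(K) = -1572 = 2·(-786), so p = 2 is ramified.

ramified — (2) = 𝔭²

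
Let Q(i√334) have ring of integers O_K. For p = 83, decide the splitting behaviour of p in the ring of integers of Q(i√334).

d = -334 ≡ 2 (mod 4), so O_K = ℤ[√-334] and disc(K) = 4d = -1336.
disc(K) = -1336 is not divisible by 83; 83 is unramified.
Euler's criterion: (-334)^41 mod 83 = 1. Thus (-334|83) = 1.
(-334/83) = 1, so 83 splits.

p splits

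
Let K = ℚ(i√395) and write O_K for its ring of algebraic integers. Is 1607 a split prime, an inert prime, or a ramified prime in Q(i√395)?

-395 mod 4 = 1, hence disc K = -395 and O_K = ℤ[(1+√-395)/2].
1607 ∤ -395, so 1607 is unramified.
Compute (-395/1607) via Euler: 1212^((1607-1)/2) mod 1607 = 1, so (-395/1607) = 1.
d is a quadratic residue mod p, hence 1607 splits in O_K.

split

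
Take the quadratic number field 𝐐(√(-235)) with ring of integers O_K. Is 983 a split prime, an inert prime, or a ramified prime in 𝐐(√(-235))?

d = -235 ≡ 1 (mod 4), so O_K = ℤ[(1+√-235)/2] and disc(K) = d = -235.
disc(K) = -235 is not divisible by 983; 983 is unramified.
Compute (-235/983) via Euler: 748^((983-1)/2) mod 983 = 1, so (-235/983) = 1.
Legendre symbol 1 ⇒ 983 is split.

split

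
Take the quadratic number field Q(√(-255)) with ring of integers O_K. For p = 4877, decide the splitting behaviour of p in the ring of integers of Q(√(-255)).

splits completely

d = -255 ≡ 1 (mod 4), so O_K = ℤ[(1+√-255)/2] and disc(K) = d = -255.
disc(K) = -255 is not divisible by 4877; 4877 is unramified.
Compute (-255/4877) via Euler: 4622^((4877-1)/2) mod 4877 = 1, so (-255/4877) = 1.
(-255/4877) = 1, so 4877 splits.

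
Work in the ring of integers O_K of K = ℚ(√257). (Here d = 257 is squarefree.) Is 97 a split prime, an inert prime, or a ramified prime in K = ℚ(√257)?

257 mod 4 = 1, hence disc K = 257 and O_K = ℤ[(1+√257)/2].
97 ∤ 257, so 97 is unramified.
Euler's criterion: 257^48 mod 97 = 96. Thus (257|97) = -1.
(257/97) = -1, so 97 is inert.

97 remains inert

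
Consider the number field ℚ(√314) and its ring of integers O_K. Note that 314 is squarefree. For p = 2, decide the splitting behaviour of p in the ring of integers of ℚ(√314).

ramified

d = 314 ≡ 2 (mod 4), so O_K = ℤ[√314] and disc(K) = 4d = 1256.
Ramification test: 2 | 1256. The prime 2 ramifies in K.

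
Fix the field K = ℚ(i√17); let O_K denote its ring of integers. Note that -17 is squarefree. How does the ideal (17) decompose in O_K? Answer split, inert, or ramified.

Since -17 ≢ 1 mod 4, the ring of integers is ℤ[√-17] with discriminant 4·(-17) = -68.
disc(K) = -68 = 17·(-4), so p = 17 is ramified.

ramifies in O_K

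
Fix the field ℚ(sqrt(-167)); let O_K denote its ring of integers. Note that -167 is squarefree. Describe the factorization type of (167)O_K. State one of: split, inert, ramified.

Since -167 ≡ 1 mod 4, the ring of integers is ℤ[(1+√-167)/2] with discriminant -167.
disc(K) = -167 = 167·(-1), so p = 167 is ramified.

ramified — (167) = 𝔭²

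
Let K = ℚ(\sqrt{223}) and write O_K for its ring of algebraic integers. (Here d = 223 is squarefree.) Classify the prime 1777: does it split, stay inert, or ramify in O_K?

p is inert

223 mod 4 = 3, hence disc K = 4·223 = 892 and O_K = ℤ[√223].
Since gcd(1777, 892) = 1 the prime 1777 does not ramify.
Compute (223/1777) via Euler: 223^((1777-1)/2) mod 1777 = 1776, so (223/1777) = -1.
(223/1777) = -1, so 1777 is inert.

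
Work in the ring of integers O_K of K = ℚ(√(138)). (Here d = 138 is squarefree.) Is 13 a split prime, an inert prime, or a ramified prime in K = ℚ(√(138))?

13 remains inert

138 mod 4 = 2, hence disc K = 4·138 = 552 and O_K = ℤ[√138].
Since gcd(13, 552) = 1 the prime 13 does not ramify.
Compute (138/13) via Euler: 8^((13-1)/2) mod 13 = 12, so (138/13) = -1.
(138/13) = -1, so 13 is inert.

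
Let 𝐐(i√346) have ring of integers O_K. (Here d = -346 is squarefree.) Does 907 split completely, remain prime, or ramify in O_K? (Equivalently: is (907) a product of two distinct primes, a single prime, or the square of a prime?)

-346 mod 4 = 2, hence disc K = 4·(-346) = -1384 and O_K = ℤ[√-346].
disc(K) = -1384 is not divisible by 907; 907 is unramified.
(-346/907) = 561^453 mod 907 = 906, giving Legendre symbol -1.
Legendre symbol -1 ⇒ 907 is inert.

inert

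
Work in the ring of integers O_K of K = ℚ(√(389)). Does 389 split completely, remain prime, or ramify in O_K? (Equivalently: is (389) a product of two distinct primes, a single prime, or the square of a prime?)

389 mod 4 = 1, hence disc K = 389 and O_K = ℤ[(1+√389)/2].
Ramification test: 389 | 389. The prime 389 ramifies in K.

p ramifies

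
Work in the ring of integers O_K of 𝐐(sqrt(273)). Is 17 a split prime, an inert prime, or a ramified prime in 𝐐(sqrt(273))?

p splits

d = 273 ≡ 1 (mod 4), so O_K = ℤ[(1+√273)/2] and disc(K) = d = 273.
17 ∤ 273, so 17 is unramified.
Compute (273/17) via Euler: 1^((17-1)/2) mod 17 = 1, so (273/17) = 1.
Legendre symbol 1 ⇒ 17 is split.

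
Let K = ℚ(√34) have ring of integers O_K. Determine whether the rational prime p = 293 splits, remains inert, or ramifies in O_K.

d = 34 ≡ 2 (mod 4), so O_K = ℤ[√34] and disc(K) = 4d = 136.
293 ∤ 136, so 293 is unramified.
(34/293) = 34^146 mod 293 = 292, giving Legendre symbol -1.
d is a non-residue mod p, hence 293 remains inert in O_K.

293 remains inert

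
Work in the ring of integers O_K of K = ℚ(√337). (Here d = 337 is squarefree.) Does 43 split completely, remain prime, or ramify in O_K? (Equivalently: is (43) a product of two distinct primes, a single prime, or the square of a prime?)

d = 337 ≡ 1 (mod 4), so O_K = ℤ[(1+√337)/2] and disc(K) = d = 337.
Since gcd(43, 337) = 1 the prime 43 does not ramify.
Compute (337/43) via Euler: 36^((43-1)/2) mod 43 = 1, so (337/43) = 1.
(337/43) = 1, so 43 splits.

p splits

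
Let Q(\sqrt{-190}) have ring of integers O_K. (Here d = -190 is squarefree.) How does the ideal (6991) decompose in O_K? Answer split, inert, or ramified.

Since -190 ≢ 1 mod 4, the ring of integers is ℤ[√-190] with discriminant 4·(-190) = -760.
Since gcd(6991, -760) = 1 the prime 6991 does not ramify.
Euler's criterion: (-190)^3495 mod 6991 = 6990. Thus (-190|6991) = -1.
d is a non-residue mod p, hence 6991 remains inert in O_K.

6991 remains inert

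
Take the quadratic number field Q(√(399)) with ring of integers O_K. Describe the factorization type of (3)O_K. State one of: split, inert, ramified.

Since 399 ≢ 1 mod 4, the ring of integers is ℤ[√399] with discriminant 4·399 = 1596.
disc(K) = 1596 = 3·532, so p = 3 is ramified.

ramifies in O_K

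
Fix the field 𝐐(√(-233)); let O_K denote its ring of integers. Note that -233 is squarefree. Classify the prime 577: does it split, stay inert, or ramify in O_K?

p is inert

-233 mod 4 = 3, hence disc K = 4·(-233) = -932 and O_K = ℤ[√-233].
Since gcd(577, -932) = 1 the prime 577 does not ramify.
(-233/577) = 344^288 mod 577 = 576, giving Legendre symbol -1.
d is a non-residue mod p, hence 577 remains inert in O_K.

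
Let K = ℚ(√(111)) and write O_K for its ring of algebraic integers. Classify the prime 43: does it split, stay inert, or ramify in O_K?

111 mod 4 = 3, hence disc K = 4·111 = 444 and O_K = ℤ[√111].
Since gcd(43, 444) = 1 the prime 43 does not ramify.
(111/43) = 25^21 mod 43 = 1, giving Legendre symbol 1.
Legendre symbol 1 ⇒ 43 is split.

splits completely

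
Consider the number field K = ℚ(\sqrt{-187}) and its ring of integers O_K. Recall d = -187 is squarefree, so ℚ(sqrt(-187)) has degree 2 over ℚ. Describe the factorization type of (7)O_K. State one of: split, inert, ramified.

d = -187 ≡ 1 (mod 4), so O_K = ℤ[(1+√-187)/2] and disc(K) = d = -187.
disc(K) = -187 is not divisible by 7; 7 is unramified.
Compute (-187/7) via Euler: 2^((7-1)/2) mod 7 = 1, so (-187/7) = 1.
d is a quadratic residue mod p, hence 7 splits in O_K.

split — (7) = 𝔭₁𝔭₂ with 𝔭₁ ≠ 𝔭₂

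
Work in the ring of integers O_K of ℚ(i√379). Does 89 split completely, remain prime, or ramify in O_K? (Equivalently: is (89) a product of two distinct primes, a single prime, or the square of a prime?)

-379 mod 4 = 1, hence disc K = -379 and O_K = ℤ[(1+√-379)/2].
89 ∤ -379, so 89 is unramified.
Euler's criterion: (-379)^44 mod 89 = 88. Thus (-379|89) = -1.
(-379/89) = -1, so 89 is inert.

inert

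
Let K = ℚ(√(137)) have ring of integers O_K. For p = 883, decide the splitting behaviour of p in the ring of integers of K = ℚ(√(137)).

d = 137 ≡ 1 (mod 4), so O_K = ℤ[(1+√137)/2] and disc(K) = d = 137.
883 ∤ 137, so 883 is unramified.
Legendre symbol by Euler's criterion: (137/883) ≡ 137^441 ≡ 1 (mod 883), i.e. (137/883) = 1.
Legendre symbol 1 ⇒ 883 is split.

p splits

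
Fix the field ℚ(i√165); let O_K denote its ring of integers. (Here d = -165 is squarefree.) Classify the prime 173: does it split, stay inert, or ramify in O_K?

-165 mod 4 = 3, hence disc K = 4·(-165) = -660 and O_K = ℤ[√-165].
disc(K) = -660 is not divisible by 173; 173 is unramified.
(-165/173) = 8^86 mod 173 = 172, giving Legendre symbol -1.
d is a non-residue mod p, hence 173 remains inert in O_K.

remains prime (inert)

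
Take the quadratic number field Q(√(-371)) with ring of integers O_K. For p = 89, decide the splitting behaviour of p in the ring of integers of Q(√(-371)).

Since -371 ≡ 1 mod 4, the ring of integers is ℤ[(1+√-371)/2] with discriminant -371.
disc(K) = -371 is not divisible by 89; 89 is unramified.
Euler's criterion: (-371)^44 mod 89 = 88. Thus (-371|89) = -1.
Legendre symbol -1 ⇒ 89 is inert.

inert — (89) stays prime in O_K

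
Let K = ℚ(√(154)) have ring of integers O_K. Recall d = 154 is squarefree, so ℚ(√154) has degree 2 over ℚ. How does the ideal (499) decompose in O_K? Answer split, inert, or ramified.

499 remains inert

d = 154 ≡ 2 (mod 4), so O_K = ℤ[√154] and disc(K) = 4d = 616.
Since gcd(499, 616) = 1 the prime 499 does not ramify.
Legendre symbol by Euler's criterion: (154/499) ≡ 154^249 ≡ 498 (mod 499), i.e. (154/499) = -1.
Legendre symbol -1 ⇒ 499 is inert.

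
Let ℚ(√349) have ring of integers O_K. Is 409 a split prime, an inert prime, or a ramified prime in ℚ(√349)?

splits completely

349 mod 4 = 1, hence disc K = 349 and O_K = ℤ[(1+√349)/2].
409 ∤ 349, so 409 is unramified.
Compute (349/409) via Euler: 349^((409-1)/2) mod 409 = 1, so (349/409) = 1.
d is a quadratic residue mod p, hence 409 splits in O_K.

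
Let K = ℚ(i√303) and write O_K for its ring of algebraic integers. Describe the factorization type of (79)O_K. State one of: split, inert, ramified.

splits completely

d = -303 ≡ 1 (mod 4), so O_K = ℤ[(1+√-303)/2] and disc(K) = d = -303.
Since gcd(79, -303) = 1 the prime 79 does not ramify.
Compute (-303/79) via Euler: 13^((79-1)/2) mod 79 = 1, so (-303/79) = 1.
Legendre symbol 1 ⇒ 79 is split.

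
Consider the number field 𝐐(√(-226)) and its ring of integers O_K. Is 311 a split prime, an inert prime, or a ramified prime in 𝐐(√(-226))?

-226 mod 4 = 2, hence disc K = 4·(-226) = -904 and O_K = ℤ[√-226].
disc(K) = -904 is not divisible by 311; 311 is unramified.
Euler's criterion: (-226)^155 mod 311 = 310. Thus (-226|311) = -1.
d is a non-residue mod p, hence 311 remains inert in O_K.

inert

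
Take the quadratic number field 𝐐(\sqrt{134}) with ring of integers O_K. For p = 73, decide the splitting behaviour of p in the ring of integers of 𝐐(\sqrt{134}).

p splits

d = 134 ≡ 2 (mod 4), so O_K = ℤ[√134] and disc(K) = 4d = 536.
73 ∤ 536, so 73 is unramified.
Legendre symbol by Euler's criterion: (134/73) ≡ 134^36 ≡ 1 (mod 73), i.e. (134/73) = 1.
Legendre symbol 1 ⇒ 73 is split.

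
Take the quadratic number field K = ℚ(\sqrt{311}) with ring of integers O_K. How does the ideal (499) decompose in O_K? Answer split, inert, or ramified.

311 mod 4 = 3, hence disc K = 4·311 = 1244 and O_K = ℤ[√311].
Since gcd(499, 1244) = 1 the prime 499 does not ramify.
(311/499) = 311^249 mod 499 = 498, giving Legendre symbol -1.
Legendre symbol -1 ⇒ 499 is inert.

remains prime (inert)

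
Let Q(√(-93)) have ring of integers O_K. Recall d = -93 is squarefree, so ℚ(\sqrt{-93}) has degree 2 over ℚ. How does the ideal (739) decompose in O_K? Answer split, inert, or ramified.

-93 mod 4 = 3, hence disc K = 4·(-93) = -372 and O_K = ℤ[√-93].
Since gcd(739, -372) = 1 the prime 739 does not ramify.
Euler's criterion: (-93)^369 mod 739 = 1. Thus (-93|739) = 1.
Legendre symbol 1 ⇒ 739 is split.

p splits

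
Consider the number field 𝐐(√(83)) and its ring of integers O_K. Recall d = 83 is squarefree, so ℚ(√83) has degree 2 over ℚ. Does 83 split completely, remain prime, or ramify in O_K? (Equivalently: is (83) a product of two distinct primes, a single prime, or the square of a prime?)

83 mod 4 = 3, hence disc K = 4·83 = 332 and O_K = ℤ[√83].
disc(K) = 332 = 83·4, so p = 83 is ramified.

83 is ramified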